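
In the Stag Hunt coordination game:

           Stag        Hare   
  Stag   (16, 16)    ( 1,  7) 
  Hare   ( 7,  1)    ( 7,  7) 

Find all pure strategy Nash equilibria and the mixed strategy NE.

Pure NE: (Stag, Stag) and (Hare, Hare); Mixed NE: p = 0.4, q = 0.4

Work:
Check pure NE:
(Stag, Stag): (16, 16) - no unilateral deviation beneficial
(Hare, Hare): (7, 7) - no unilateral deviation beneficial
Mixed NE: P1 plays Stag with p = 0.4, P2 plays Stag with q = 0.4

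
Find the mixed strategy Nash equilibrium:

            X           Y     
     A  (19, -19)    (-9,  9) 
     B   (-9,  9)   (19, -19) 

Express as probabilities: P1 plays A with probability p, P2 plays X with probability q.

p = 0.5, q = 0.5

Work:
Find probabilities that make opponent indifferent:
P2 chooses q to make P1 indifferent between A and B
P1 chooses p to make P2 indifferent between X and Y
Mixed NE: P1 plays (A: 0.5, B: 0.5), P2 plays (X: 0.5, Y: 0.5)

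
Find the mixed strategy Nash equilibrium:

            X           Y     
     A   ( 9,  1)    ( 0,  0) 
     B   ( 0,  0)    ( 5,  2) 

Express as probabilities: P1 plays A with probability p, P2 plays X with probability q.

p = 0.6667, q = 0.3571

Work:
Find probabilities that make opponent indifferent:
P2 chooses q to make P1 indifferent between A and B
P1 chooses p to make P2 indifferent between X and Y
Mixed NE: P1 plays (A: 0.6667, B: 0.3333), P2 plays (X: 0.3571, Y: 0.6429)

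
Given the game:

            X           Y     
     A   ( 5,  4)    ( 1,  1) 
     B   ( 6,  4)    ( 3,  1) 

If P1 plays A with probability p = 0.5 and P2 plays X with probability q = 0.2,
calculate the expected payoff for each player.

E[P1] = 2.7, E[P2] = 1.6

Work:
E[P1] = p·q·π₁(A,X) + p·(1-q)·π₁(A,Y) + (1-p)·q·π₁(B,X) + (1-p)·(1-q)·π₁(B,Y)
= 0.5·0.2·5 + 0.5·0.8·1 + 0.5·0.2·6 + 0.5·0.8·3
= 2.7

E[P2] = 1.6 (similar calculation)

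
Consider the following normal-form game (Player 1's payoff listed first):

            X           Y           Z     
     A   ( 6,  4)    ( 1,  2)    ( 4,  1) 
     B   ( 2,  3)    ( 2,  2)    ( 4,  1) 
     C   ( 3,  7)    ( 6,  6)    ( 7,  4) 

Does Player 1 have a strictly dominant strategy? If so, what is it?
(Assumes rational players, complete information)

No strictly dominant strategy exists for Player 1

Work:
A strategy strictly dominates another if it gives a strictly higher payoff against every opponent action. Compare each pair of P1's strategies column-by-column:
  A vs B: [6 vs 2, 1 vs 2, 4 vs 4] → A does not strictly dominate B (column Y: 1 ≤ 2)
  A vs C: [6 vs 3, 1 vs 6, 4 vs 7] → A does not strictly dominate C (column Y: 1 ≤ 6)
  B vs A: [2 vs 6, 2 vs 1, 4 vs 4] → B does not strictly dominate A (column X: 2 ≤ 6)
  B vs C: [2 vs 3, 2 vs 6, 4 vs 7] → B does not strictly dominate C (column X: 2 ≤ 3)
  C vs A: [3 vs 6, 6 vs 1, 7 vs 4] → C does not strictly dominate A (column X: 3 ≤ 6)
  C vs B: [3 vs 2, 6 vs 2, 7 vs 4] → C strictly dominates B
No single strategy strictly dominates all others → no strictly dominant strategy.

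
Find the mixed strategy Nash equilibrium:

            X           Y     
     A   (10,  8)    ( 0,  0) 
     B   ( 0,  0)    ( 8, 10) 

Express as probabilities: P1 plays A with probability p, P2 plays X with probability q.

p = 0.5556, q = 0.4444

Work:
Find probabilities that make opponent indifferent:
P2 chooses q to make P1 indifferent between A and B
P1 chooses p to make P2 indifferent between X and Y
Mixed NE: P1 plays (A: 0.5556, B: 0.4444), P2 plays (X: 0.4444, Y: 0.5556)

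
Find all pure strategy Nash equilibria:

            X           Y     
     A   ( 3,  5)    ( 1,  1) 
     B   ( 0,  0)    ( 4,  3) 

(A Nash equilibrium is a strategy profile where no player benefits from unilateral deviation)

Nash equilibrium: (A, X), (B, Y)

Work:
Best responses:
  P1 vs X: payoffs [3, 0] → best response A (payoff 3)
  P1 vs Y: payoffs [1, 4] → best response B (payoff 4)
  P2 vs A: payoffs [5, 1] → best response X (payoff 5)
  P2 vs B: payoffs [0, 3] → best response Y (payoff 3)
Mutual best responses: (A,X), (B,Y) → Nash equilibria.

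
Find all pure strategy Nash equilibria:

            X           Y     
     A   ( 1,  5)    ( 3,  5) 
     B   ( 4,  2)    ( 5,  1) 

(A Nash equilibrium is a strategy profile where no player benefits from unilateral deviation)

Nash equilibrium: (B, X)

Work:
Best responses:
  P1 vs X: payoffs [1, 4] → best response B (payoff 4)
  P1 vs Y: payoffs [3, 5] → best response B (payoff 5)
  P2 vs A: payoffs [5, 5] → best response X/Y (payoff 5)
  P2 vs B: payoffs [2, 1] → best response X (payoff 2)
Mutual best responses: (B,X) → Nash equilibria.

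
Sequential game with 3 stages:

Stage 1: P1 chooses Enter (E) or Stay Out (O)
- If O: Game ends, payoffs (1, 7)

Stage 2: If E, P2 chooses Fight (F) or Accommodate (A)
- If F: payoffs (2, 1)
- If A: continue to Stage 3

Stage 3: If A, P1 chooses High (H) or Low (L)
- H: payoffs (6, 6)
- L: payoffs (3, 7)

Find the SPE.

SPE: (E, A, H); Outcome (6, 6)

Work:
Stage 3: P1 chooses H (6 vs 3)
Stage 2: P2: F->1, A->6 (anticipating H). Choose A
Stage 1: P1: O->1, E->6 (anticipating A, H). Choose E
SPE path: E -> A -> H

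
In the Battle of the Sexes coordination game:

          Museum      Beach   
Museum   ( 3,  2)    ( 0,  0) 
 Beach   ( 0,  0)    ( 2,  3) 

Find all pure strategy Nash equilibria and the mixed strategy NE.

Pure NE: (Museum, Museum) and (Beach, Beach); Mixed NE: p = 0.6, q = 0.4

Work:
Check pure NE:
(Museum, Museum): (3, 2) - no unilateral deviation beneficial
(Beach, Beach): (2, 3) - no unilateral deviation beneficial
Mixed NE: P1 plays Museum with p = 0.6, P2 plays Museum with q = 0.4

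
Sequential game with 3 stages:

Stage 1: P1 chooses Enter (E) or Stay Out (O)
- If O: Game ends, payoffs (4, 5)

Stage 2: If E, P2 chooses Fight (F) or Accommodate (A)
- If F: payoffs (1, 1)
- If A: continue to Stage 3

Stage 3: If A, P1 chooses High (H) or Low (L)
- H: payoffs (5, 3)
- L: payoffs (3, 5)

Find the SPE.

SPE: (E, A, H); Outcome (5, 3)

Work:
Stage 3: P1 chooses H (5 vs 3)
Stage 2: P2: F->1, A->3 (anticipating H). Choose A
Stage 1: P1: O->4, E->5 (anticipating A, H). Choose E
SPE path: E -> A -> H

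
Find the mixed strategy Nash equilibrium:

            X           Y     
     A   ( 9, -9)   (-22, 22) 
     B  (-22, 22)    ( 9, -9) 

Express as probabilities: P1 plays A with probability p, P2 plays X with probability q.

p = 0.5, q = 0.5

Work:
Find probabilities that make opponent indifferent:
P2 chooses q to make P1 indifferent between A and B
P1 chooses p to make P2 indifferent between X and Y
Mixed NE: P1 plays (A: 0.5, B: 0.5), P2 plays (X: 0.5, Y: 0.5)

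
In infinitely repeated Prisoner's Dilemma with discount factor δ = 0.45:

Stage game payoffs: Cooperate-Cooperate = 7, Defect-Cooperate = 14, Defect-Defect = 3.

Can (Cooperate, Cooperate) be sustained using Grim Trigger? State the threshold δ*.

δ* = 0.6364; since δ = 0.45 < 0.6364, cooperation cannot be sustained

Work:
For Grim Trigger:
Cooperate forever: 7/(1-δ)
Defect then punished: 14 + 3·δ/(1-δ)
Need: 7/(1-δ) ≥ 14 + 3·δ/(1-δ)
Solving: δ ≥ (T-R)/(T-P) = (14-7)/(14-3) = 0.6364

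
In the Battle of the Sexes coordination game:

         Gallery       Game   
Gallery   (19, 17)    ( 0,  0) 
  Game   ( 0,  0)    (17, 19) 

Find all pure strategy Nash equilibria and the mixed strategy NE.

Pure NE: (Gallery, Gallery) and (Game, Game); Mixed NE: p = 0.5278, q = 0.4722

Work:
Check pure NE:
(Gallery, Gallery): (19, 17) - no unilateral deviation beneficial
(Game, Game): (17, 19) - no unilateral deviation beneficial
Mixed NE: P1 plays Gallery with p = 0.5278, P2 plays Gallery with q = 0.4722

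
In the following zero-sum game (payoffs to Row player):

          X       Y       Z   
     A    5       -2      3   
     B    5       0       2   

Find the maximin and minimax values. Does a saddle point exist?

Maximin = 0, Minimax = 0, Saddle: True

Work:
Row minimums: [-2, 0] → maximin = 0
Column maximums: [5, 0, 3] → minimax = 0
Saddle point exists! Game value = 0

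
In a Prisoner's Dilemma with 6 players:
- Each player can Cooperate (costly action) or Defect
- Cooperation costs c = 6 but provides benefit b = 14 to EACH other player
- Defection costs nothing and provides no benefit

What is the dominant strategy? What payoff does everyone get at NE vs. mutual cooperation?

Dominant: Defect; NE payoff = 0; Coop payoff = 64

Work:
Defect dominates (saves cost c = 6, benefit to others is external)
NE: All defect → everyone gets 0
If all cooperate: each receives (5)×14 - 6 = 64
Social dilemma: 64 > 0 but NE gives 0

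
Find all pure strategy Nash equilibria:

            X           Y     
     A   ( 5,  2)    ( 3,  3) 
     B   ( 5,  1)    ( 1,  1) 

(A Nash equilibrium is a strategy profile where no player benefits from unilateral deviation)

Nash equilibrium: (A, Y), (B, X)

Work:
Best responses:
  P1 vs X: payoffs [5, 5] → best response A/B (payoff 5)
  P1 vs Y: payoffs [3, 1] → best response A (payoff 3)
  P2 vs A: payoffs [2, 3] → best response Y (payoff 3)
  P2 vs B: payoffs [1, 1] → best response X/Y (payoff 1)
Mutual best responses: (A,Y), (B,X) → Nash equilibria.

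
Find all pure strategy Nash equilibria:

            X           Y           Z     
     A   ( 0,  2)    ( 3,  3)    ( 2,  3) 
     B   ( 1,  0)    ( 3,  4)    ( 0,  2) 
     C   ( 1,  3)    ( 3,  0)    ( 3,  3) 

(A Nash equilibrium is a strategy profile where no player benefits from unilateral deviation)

Nash equilibrium: (A, Y), (B, Y), (C, X), (C, Z)

Work:
Best responses:
  P1 vs X: payoffs [0, 1, 1] → best response B/C (payoff 1)
  P1 vs Y: payoffs [3, 3, 3] → best response A/B/C (payoff 3)
  P1 vs Z: payoffs [2, 0, 3] → best response C (payoff 3)
  P2 vs A: payoffs [2, 3, 3] → best response Y/Z (payoff 3)
  P2 vs B: payoffs [0, 4, 2] → best response Y (payoff 4)
  P2 vs C: payoffs [3, 0, 3] → best response X/Z (payoff 3)
Mutual best responses: (A,Y), (B,Y), (C,X), (C,Z) → Nash equilibria.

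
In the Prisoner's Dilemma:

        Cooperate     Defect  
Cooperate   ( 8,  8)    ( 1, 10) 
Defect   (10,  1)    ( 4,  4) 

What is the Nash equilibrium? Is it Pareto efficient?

(Defect, Defect) is NE; not Pareto efficient

Work:
Defect dominates Cooperate for both players:
If P2 cooperates: Defect (10) > Cooperate (8)
If P2 defects: Defect (4) > Cooperate (1)
NE: (Defect, Defect) with payoff (4, 4)
But (Cooperate, Cooperate) = (8, 8) Pareto dominates (4, 4)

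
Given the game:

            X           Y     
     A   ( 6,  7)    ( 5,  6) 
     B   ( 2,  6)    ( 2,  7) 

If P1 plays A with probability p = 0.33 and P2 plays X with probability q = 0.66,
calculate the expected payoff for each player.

E[P1] = 3.2078, E[P2] = 6.4456

Work:
E[P1] = p·q·π₁(A,X) + p·(1-q)·π₁(A,Y) + (1-p)·q·π₁(B,X) + (1-p)·(1-q)·π₁(B,Y)
= 0.33·0.66·6 + 0.33·0.34·5 + 0.67·0.66·2 + 0.67·0.34·2
= 3.2078

E[P2] = 6.4456 (similar calculation)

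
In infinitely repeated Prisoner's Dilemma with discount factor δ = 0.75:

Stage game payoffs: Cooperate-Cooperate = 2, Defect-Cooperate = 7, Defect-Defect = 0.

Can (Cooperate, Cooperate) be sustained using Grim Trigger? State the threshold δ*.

δ* = 0.7143; since δ = 0.75 ≥ 0.7143, cooperation can be sustained

Work:
For Grim Trigger:
Cooperate forever: 2/(1-δ)
Defect then punished: 7 + 0·δ/(1-δ)
Need: 2/(1-δ) ≥ 7 + 0·δ/(1-δ)
Solving: δ ≥ (T-R)/(T-P) = (7-2)/(7-0) = 0.7143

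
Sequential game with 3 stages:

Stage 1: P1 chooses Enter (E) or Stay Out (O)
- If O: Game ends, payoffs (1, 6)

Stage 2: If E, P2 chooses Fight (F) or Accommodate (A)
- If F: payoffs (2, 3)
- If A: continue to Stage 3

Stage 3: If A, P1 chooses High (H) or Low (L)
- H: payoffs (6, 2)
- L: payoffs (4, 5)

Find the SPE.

SPE: (E, F, H); Outcome (2, 3)

Work:
Stage 3: P1 chooses H (6 vs 4)
Stage 2: P2: F->3, A->2 (anticipating H). Choose F
Stage 1: P1: O->1, E->2 (anticipating F, H). Choose E
SPE path: E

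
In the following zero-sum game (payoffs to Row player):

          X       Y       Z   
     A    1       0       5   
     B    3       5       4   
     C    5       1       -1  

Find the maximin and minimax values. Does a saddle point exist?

Maximin = 3, Minimax = 5, Saddle: False

Work:
Row minimums: [0, 3, -1] → maximin = 3
Column maximums: [5, 5, 5] → minimax = 5
No saddle point (maximin ≠ minimax). Mixed strategy needed.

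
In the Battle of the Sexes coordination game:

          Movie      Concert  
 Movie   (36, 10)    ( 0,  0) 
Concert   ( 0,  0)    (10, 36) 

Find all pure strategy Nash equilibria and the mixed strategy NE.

Pure NE: (Movie, Movie) and (Concert, Concert); Mixed NE: p = 0.7826, q = 0.2174

Work:
Check pure NE:
(Movie, Movie): (36, 10) - no unilateral deviation beneficial
(Concert, Concert): (10, 36) - no unilateral deviation beneficial
Mixed NE: P1 plays Movie with p = 0.7826, P2 plays Movie with q = 0.2174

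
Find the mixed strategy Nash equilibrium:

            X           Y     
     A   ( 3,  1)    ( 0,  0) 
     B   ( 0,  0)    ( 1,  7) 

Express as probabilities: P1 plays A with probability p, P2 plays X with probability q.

p = 0.875, q = 0.25

Work:
Find probabilities that make opponent indifferent:
P2 chooses q to make P1 indifferent between A and B
P1 chooses p to make P2 indifferent between X and Y
Mixed NE: P1 plays (A: 0.875, B: 0.125), P2 plays (X: 0.25, Y: 0.75)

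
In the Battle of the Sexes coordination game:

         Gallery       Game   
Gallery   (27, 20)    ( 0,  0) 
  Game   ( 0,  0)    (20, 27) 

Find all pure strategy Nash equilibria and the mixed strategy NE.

Pure NE: (Gallery, Gallery) and (Game, Game); Mixed NE: p = 0.5745, q = 0.4255

Work:
Check pure NE:
(Gallery, Gallery): (27, 20) - no unilateral deviation beneficial
(Game, Game): (20, 27) - no unilateral deviation beneficial
Mixed NE: P1 plays Gallery with p = 0.5745, P2 plays Gallery with q = 0.4255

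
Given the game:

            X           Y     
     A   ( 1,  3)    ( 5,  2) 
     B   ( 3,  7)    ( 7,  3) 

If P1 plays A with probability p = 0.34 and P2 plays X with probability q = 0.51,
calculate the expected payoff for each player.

E[P1] = 4.28, E[P2] = 4.1798

Work:
E[P1] = p·q·π₁(A,X) + p·(1-q)·π₁(A,Y) + (1-p)·q·π₁(B,X) + (1-p)·(1-q)·π₁(B,Y)
= 0.34·0.51·1 + 0.34·0.49·5 + 0.66·0.51·3 + 0.66·0.49·7
= 4.28

E[P2] = 4.1798 (similar calculation)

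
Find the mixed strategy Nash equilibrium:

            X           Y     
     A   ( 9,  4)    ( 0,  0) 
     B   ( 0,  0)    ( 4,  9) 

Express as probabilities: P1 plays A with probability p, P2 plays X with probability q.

p = 0.6923, q = 0.3077

Work:
Find probabilities that make opponent indifferent:
P2 chooses q to make P1 indifferent between A and B
P1 chooses p to make P2 indifferent between X and Y
Mixed NE: P1 plays (A: 0.6923, B: 0.3077), P2 plays (X: 0.3077, Y: 0.6923)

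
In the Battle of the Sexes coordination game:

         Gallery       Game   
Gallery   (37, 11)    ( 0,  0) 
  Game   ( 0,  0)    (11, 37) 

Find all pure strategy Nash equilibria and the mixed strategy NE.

Pure NE: (Gallery, Gallery) and (Game, Game); Mixed NE: p = 0.7708, q = 0.2292

Work:
Check pure NE:
(Gallery, Gallery): (37, 11) - no unilateral deviation beneficial
(Game, Game): (11, 37) - no unilateral deviation beneficial
Mixed NE: P1 plays Gallery with p = 0.7708, P2 plays Gallery with q = 0.2292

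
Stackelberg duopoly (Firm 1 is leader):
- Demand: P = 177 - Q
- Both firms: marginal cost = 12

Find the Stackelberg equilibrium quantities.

q₁* (leader) = 82.5, q₂* (follower) = 41.25

Work:
Follower's reaction: q₂ = (a - c - q₁)/2
Leader substitutes: π₁ = q₁·(a - q₁ - (a-c-q₁)/2 - c)
FOC: q₁* = (177 - 12)/2 = 82.50
Then: q₂* = (177 - 12 - 82.5)/2 = 41.25
Leader has first-mover advantage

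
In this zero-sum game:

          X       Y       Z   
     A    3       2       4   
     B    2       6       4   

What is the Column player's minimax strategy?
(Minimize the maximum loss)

Column should play X, value = 3

Work:
Column player minimizes Row's maximum payoff:
Column X: max payoff to Row = 3
Column Y: max payoff to Row = 6
Column Z: max payoff to Row = 4
Minimum is 3, achieved by column X.
Minimax strategy: X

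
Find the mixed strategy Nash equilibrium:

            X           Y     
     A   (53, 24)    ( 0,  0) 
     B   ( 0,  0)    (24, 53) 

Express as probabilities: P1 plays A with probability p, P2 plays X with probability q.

p = 0.6883, q = 0.3117

Work:
Find probabilities that make opponent indifferent:
P2 chooses q to make P1 indifferent between A and B
P1 chooses p to make P2 indifferent between X and Y
Mixed NE: P1 plays (A: 0.6883, B: 0.3117), P2 plays (X: 0.3117, Y: 0.6883)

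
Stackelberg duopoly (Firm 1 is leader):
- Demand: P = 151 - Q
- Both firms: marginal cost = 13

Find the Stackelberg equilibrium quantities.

q₁* (leader) = 69.0, q₂* (follower) = 34.5

Work:
Follower's reaction: q₂ = (a - c - q₁)/2
Leader substitutes: π₁ = q₁·(a - q₁ - (a-c-q₁)/2 - c)
FOC: q₁* = (151 - 13)/2 = 69.00
Then: q₂* = (151 - 13 - 69.0)/2 = 34.50
Leader has first-mover advantage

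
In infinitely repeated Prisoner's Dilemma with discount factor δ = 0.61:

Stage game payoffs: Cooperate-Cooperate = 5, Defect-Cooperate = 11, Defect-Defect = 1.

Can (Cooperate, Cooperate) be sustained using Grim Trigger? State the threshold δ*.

δ* = 0.6; since δ = 0.61 ≥ 0.6, cooperation can be sustained

Work:
For Grim Trigger:
Cooperate forever: 5/(1-δ)
Defect then punished: 11 + 1·δ/(1-δ)
Need: 5/(1-δ) ≥ 11 + 1·δ/(1-δ)
Solving: δ ≥ (T-R)/(T-P) = (11-5)/(11-1) = 0.6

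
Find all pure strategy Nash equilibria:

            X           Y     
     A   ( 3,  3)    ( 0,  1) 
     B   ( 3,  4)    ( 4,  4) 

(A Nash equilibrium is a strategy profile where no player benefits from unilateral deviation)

Nash equilibrium: (A, X), (B, X), (B, Y)

Work:
Best responses:
  P1 vs X: payoffs [3, 3] → best response A/B (payoff 3)
  P1 vs Y: payoffs [0, 4] → best response B (payoff 4)
  P2 vs A: payoffs [3, 1] → best response X (payoff 3)
  P2 vs B: payoffs [4, 4] → best response X/Y (payoff 4)
Mutual best responses: (A,X), (B,X), (B,Y) → Nash equilibria.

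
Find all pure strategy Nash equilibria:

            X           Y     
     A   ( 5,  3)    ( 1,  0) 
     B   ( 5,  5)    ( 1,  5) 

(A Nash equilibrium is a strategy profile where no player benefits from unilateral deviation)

Nash equilibrium: (A, X), (B, X), (B, Y)

Work:
Best responses:
  P1 vs X: payoffs [5, 5] → best response A/B (payoff 5)
  P1 vs Y: payoffs [1, 1] → best response A/B (payoff 1)
  P2 vs A: payoffs [3, 0] → best response X (payoff 3)
  P2 vs B: payoffs [5, 5] → best response X/Y (payoff 5)
Mutual best responses: (A,X), (B,X), (B,Y) → Nash equilibria.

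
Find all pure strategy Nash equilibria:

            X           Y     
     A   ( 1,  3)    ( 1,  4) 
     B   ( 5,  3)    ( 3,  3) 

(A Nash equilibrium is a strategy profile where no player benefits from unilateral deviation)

Nash equilibrium: (B, X), (B, Y)

Work:
Best responses:
  P1 vs X: payoffs [1, 5] → best response B (payoff 5)
  P1 vs Y: payoffs [1, 3] → best response B (payoff 3)
  P2 vs A: payoffs [3, 4] → best response Y (payoff 4)
  P2 vs B: payoffs [3, 3] → best response X/Y (payoff 3)
Mutual best responses: (B,X), (B,Y) → Nash equilibria.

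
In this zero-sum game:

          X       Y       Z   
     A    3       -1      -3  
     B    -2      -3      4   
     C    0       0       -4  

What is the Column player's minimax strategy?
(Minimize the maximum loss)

Column should play Y, value = 0

Work:
Column player minimizes Row's maximum payoff:
Column X: max payoff to Row = 3
Column Y: max payoff to Row = 0
Column Z: max payoff to Row = 4
Minimum is 0, achieved by column Y.
Minimax strategy: Y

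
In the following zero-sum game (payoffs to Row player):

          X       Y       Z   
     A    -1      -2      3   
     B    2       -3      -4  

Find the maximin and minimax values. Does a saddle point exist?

Maximin = -2, Minimax = -2, Saddle: True

Work:
Row minimums: [-2, -4] → maximin = -2
Column maximums: [2, -2, 3] → minimax = -2
Saddle point exists! Game value = -2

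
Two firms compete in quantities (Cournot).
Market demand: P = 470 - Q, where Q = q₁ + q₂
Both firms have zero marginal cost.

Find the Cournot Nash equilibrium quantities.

q₁* = q₂* = 156.67; P* = 156.67

Work:
Profit: π_i = P·q_i = (a - q_i - q_j)·q_i
FOC: ∂π_i/∂q_i = a - 2q_i - q_j = 0
Reaction function: q_i = (470 - q_j)/2
Symmetry: q* = 470/3 = 156.67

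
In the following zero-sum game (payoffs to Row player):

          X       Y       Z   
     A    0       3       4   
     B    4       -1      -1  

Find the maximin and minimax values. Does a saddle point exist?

Maximin = 0, Minimax = 3, Saddle: False

Work:
Row minimums: [0, -1] → maximin = 0
Column maximums: [4, 3, 4] → minimax = 3
No saddle point (maximin ≠ minimax). Mixed strategy needed.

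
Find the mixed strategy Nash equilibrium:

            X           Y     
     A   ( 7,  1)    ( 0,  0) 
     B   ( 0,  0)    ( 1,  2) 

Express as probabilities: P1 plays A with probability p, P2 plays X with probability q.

p = 0.6667, q = 0.125

Work:
Find probabilities that make opponent indifferent:
P2 chooses q to make P1 indifferent between A and B
P1 chooses p to make P2 indifferent between X and Y
Mixed NE: P1 plays (A: 0.6667, B: 0.3333), P2 plays (X: 0.125, Y: 0.875)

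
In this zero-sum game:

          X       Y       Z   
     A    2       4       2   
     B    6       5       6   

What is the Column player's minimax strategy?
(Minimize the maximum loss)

Column should play Y, value = 5

Work:
Column player minimizes Row's maximum payoff:
Column X: max payoff to Row = 6
Column Y: max payoff to Row = 5
Column Z: max payoff to Row = 6
Minimum is 5, achieved by column Y.
Minimax strategy: Y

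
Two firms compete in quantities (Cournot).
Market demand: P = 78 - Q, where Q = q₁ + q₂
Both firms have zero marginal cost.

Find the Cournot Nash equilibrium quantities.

q₁* = q₂* = 26.0; P* = 26.0

Work:
Profit: π_i = P·q_i = (a - q_i - q_j)·q_i
FOC: ∂π_i/∂q_i = a - 2q_i - q_j = 0
Reaction function: q_i = (78 - q_j)/2
Symmetry: q* = 78/3 = 26.0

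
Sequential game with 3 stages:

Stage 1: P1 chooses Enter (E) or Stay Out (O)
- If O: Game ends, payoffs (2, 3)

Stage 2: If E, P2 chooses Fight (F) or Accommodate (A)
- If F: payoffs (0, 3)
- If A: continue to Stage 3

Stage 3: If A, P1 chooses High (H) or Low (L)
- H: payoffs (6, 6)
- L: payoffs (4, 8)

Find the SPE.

SPE: (E, A, H); Outcome (6, 6)

Work:
Stage 3: P1 chooses H (6 vs 4)
Stage 2: P2: F->3, A->6 (anticipating H). Choose A
Stage 1: P1: O->2, E->6 (anticipating A, H). Choose E
SPE path: E -> A -> H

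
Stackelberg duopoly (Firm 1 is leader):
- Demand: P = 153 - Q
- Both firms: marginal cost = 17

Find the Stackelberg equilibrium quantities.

q₁* (leader) = 68.0, q₂* (follower) = 34.0

Work:
Follower's reaction: q₂ = (a - c - q₁)/2
Leader substitutes: π₁ = q₁·(a - q₁ - (a-c-q₁)/2 - c)
FOC: q₁* = (153 - 17)/2 = 68.00
Then: q₂* = (153 - 17 - 68.0)/2 = 34.00
Leader has first-mover advantage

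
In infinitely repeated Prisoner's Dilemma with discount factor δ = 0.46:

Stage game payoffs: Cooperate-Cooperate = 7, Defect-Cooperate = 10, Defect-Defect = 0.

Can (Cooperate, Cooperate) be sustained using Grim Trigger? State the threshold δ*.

δ* = 0.3; since δ = 0.46 ≥ 0.3, cooperation can be sustained

Work:
For Grim Trigger:
Cooperate forever: 7/(1-δ)
Defect then punished: 10 + 0·δ/(1-δ)
Need: 7/(1-δ) ≥ 10 + 0·δ/(1-δ)
Solving: δ ≥ (T-R)/(T-P) = (10-7)/(10-0) = 0.3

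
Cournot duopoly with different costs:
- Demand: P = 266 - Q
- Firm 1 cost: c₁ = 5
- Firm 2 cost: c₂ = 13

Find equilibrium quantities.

q₁* = 89.67, q₂* = 81.67

Work:
Reaction: q₁ = (266 - 5 - q₂)/2
Reaction: q₂ = (266 - 13 - q₁)/2
Solve simultaneously:
q₁* = (266 - 2×5 + 13)/3 = 89.67
q₂* = (266 - 2×13 + 5)/3 = 81.67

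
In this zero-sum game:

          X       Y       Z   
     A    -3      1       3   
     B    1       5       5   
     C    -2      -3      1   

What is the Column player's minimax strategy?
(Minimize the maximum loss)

Column should play X, value = 1

Work:
Column player minimizes Row's maximum payoff:
Column X: max payoff to Row = 1
Column Y: max payoff to Row = 5
Column Z: max payoff to Row = 5
Minimum is 1, achieved by column X.
Minimax strategy: X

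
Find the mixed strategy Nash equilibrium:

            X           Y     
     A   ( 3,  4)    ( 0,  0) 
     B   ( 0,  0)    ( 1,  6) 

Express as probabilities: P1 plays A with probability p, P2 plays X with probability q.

p = 0.6, q = 0.25

Work:
Find probabilities that make opponent indifferent:
P2 chooses q to make P1 indifferent between A and B
P1 chooses p to make P2 indifferent between X and Y
Mixed NE: P1 plays (A: 0.6, B: 0.4), P2 plays (X: 0.25, Y: 0.75)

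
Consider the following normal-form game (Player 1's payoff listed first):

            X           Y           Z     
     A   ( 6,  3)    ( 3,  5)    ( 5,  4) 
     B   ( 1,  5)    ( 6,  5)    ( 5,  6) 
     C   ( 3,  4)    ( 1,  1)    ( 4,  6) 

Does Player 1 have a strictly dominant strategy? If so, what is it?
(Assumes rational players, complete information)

No strictly dominant strategy exists for Player 1

Work:
A strategy strictly dominates another if it gives a strictly higher payoff against every opponent action. Compare each pair of P1's strategies column-by-column:
  A vs B: [6 vs 1, 3 vs 6, 5 vs 5] → A does not strictly dominate B (column Y: 3 ≤ 6)
  A vs C: [6 vs 3, 3 vs 1, 5 vs 4] → A strictly dominates C
  B vs A: [1 vs 6, 6 vs 3, 5 vs 5] → B does not strictly dominate A (column X: 1 ≤ 6)
  B vs C: [1 vs 3, 6 vs 1, 5 vs 4] → B does not strictly dominate C (column X: 1 ≤ 3)
  C vs A: [3 vs 6, 1 vs 3, 4 vs 5] → C does not strictly dominate A (column X: 3 ≤ 6)
  C vs B: [3 vs 1, 1 vs 6, 4 vs 5] → C does not strictly dominate B (column Y: 1 ≤ 6)
No single strategy strictly dominates all others → no strictly dominant strategy.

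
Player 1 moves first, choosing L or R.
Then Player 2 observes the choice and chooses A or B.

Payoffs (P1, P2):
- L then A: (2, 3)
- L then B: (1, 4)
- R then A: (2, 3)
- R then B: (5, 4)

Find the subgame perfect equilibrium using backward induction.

P1 plays R, P2 plays B after L and B after R; Payoff (5, 4)

Work:
Backward induction:
After L: P2 chooses B → P1 gets 1
After R: P2 chooses B → P1 gets 5
P1 chooses R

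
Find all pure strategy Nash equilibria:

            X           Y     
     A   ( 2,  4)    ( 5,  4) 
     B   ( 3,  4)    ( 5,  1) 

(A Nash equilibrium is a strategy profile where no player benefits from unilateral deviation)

Nash equilibrium: (A, Y), (B, X)

Work:
Best responses:
  P1 vs X: payoffs [2, 3] → best response B (payoff 3)
  P1 vs Y: payoffs [5, 5] → best response A/B (payoff 5)
  P2 vs A: payoffs [4, 4] → best response X/Y (payoff 4)
  P2 vs B: payoffs [4, 1] → best response X (payoff 4)
Mutual best responses: (A,Y), (B,X) → Nash equilibria.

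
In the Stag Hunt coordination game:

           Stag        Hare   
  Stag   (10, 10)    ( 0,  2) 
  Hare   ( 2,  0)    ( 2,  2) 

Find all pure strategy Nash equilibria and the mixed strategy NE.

Pure NE: (Stag, Stag) and (Hare, Hare); Mixed NE: p = 0.2, q = 0.2

Work:
Check pure NE:
(Stag, Stag): (10, 10) - no unilateral deviation beneficial
(Hare, Hare): (2, 2) - no unilateral deviation beneficial
Mixed NE: P1 plays Stag with p = 0.2, P2 plays Stag with q = 0.2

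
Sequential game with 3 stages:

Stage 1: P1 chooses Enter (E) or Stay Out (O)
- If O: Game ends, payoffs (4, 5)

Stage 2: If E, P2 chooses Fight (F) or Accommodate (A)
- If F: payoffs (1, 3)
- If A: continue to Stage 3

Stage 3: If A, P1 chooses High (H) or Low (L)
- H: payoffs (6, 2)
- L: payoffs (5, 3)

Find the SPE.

SPE: (O, F, H); Outcome (4, 5)

Work:
Stage 3: P1 chooses H (6 vs 5)
Stage 2: P2: F->3, A->2 (anticipating H). Choose F
Stage 1: P1: O->4, E->1 (anticipating F, H). Choose O
SPE path: O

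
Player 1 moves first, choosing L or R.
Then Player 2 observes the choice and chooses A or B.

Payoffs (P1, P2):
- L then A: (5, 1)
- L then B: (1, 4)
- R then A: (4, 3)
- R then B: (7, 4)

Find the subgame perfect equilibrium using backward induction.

P1 plays R, P2 plays B after L and B after R; Payoff (7, 4)

Work:
Backward induction:
After L: P2 chooses B → P1 gets 1
After R: P2 chooses B → P1 gets 7
P1 chooses R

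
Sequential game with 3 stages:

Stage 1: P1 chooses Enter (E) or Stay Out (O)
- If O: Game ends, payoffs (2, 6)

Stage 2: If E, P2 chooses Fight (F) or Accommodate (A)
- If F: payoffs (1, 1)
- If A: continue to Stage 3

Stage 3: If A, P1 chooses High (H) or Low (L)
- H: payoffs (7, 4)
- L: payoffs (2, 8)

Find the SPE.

SPE: (E, A, H); Outcome (7, 4)

Work:
Stage 3: P1 chooses H (7 vs 2)
Stage 2: P2: F->1, A->4 (anticipating H). Choose A
Stage 1: P1: O->2, E->7 (anticipating A, H). Choose E
SPE path: E -> A -> H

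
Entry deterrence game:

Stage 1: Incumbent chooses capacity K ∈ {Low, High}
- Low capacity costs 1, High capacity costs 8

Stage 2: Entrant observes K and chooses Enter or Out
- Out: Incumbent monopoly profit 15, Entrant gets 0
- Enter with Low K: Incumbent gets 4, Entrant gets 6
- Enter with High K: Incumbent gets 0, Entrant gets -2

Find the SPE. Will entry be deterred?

SPE: (High, Enter|Low, Out|High); Entry deterred. Incumbent net profit = 7

Work:
After Low K: Entrant enters (6 > 0)
After High K: Entrant stays out (-2 < 0)
Incumbent: Low → 4−1=3, High → 15−8=7
Incumbent chooses High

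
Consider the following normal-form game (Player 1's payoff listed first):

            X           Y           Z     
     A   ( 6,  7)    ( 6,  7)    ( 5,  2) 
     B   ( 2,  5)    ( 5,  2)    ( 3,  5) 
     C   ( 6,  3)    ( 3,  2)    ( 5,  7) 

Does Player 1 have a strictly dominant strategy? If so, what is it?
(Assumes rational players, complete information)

No strictly dominant strategy exists for Player 1

Work:
A strategy strictly dominates another if it gives a strictly higher payoff against every opponent action. Compare each pair of P1's strategies column-by-column:
  A vs B: [6 vs 2, 6 vs 5, 5 vs 3] → A strictly dominates B
  A vs C: [6 vs 6, 6 vs 3, 5 vs 5] → A does not strictly dominate C (column X: 6 ≤ 6)
  B vs A: [2 vs 6, 5 vs 6, 3 vs 5] → B does not strictly dominate A (column X: 2 ≤ 6)
  B vs C: [2 vs 6, 5 vs 3, 3 vs 5] → B does not strictly dominate C (column X: 2 ≤ 6)
  C vs A: [6 vs 6, 3 vs 6, 5 vs 5] → C does not strictly dominate A (column X: 6 ≤ 6)
  C vs B: [6 vs 2, 3 vs 5, 5 vs 3] → C does not strictly dominate B (column Y: 3 ≤ 5)
No single strategy strictly dominates all others → no strictly dominant strategy.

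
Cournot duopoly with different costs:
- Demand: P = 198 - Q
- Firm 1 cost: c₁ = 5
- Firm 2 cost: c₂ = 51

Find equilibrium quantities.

q₁* = 79.67, q₂* = 33.67

Work:
Reaction: q₁ = (198 - 5 - q₂)/2
Reaction: q₂ = (198 - 51 - q₁)/2
Solve simultaneously:
q₁* = (198 - 2×5 + 51)/3 = 79.67
q₂* = (198 - 2×51 + 5)/3 = 33.67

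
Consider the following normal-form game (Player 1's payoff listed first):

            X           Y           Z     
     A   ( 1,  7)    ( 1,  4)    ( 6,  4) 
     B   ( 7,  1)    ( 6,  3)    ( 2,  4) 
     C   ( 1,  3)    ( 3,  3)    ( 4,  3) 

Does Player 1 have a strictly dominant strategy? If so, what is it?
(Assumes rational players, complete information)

No strictly dominant strategy exists for Player 1

Work:
A strategy strictly dominates another if it gives a strictly higher payoff against every opponent action. Compare each pair of P1's strategies column-by-column:
  A vs B: [1 vs 7, 1 vs 6, 6 vs 2] → A does not strictly dominate B (column X: 1 ≤ 7)
  A vs C: [1 vs 1, 1 vs 3, 6 vs 4] → A does not strictly dominate C (column X: 1 ≤ 1)
  B vs A: [7 vs 1, 6 vs 1, 2 vs 6] → B does not strictly dominate A (column Z: 2 ≤ 6)
  B vs C: [7 vs 1, 6 vs 3, 2 vs 4] → B does not strictly dominate C (column Z: 2 ≤ 4)
  C vs A: [1 vs 1, 3 vs 1, 4 vs 6] → C does not strictly dominate A (column X: 1 ≤ 1)
  C vs B: [1 vs 7, 3 vs 6, 4 vs 2] → C does not strictly dominate B (column X: 1 ≤ 7)
No single strategy strictly dominates all others → no strictly dominant strategy.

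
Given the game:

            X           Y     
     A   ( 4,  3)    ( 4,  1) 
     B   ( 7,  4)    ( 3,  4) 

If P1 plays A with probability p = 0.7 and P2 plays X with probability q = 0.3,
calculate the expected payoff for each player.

E[P1] = 4.06, E[P2] = 2.32

Work:
E[P1] = p·q·π₁(A,X) + p·(1-q)·π₁(A,Y) + (1-p)·q·π₁(B,X) + (1-p)·(1-q)·π₁(B,Y)
= 0.7·0.3·4 + 0.7·0.7·4 + 0.3·0.3·7 + 0.3·0.7·3
= 4.06

E[P2] = 2.32 (similar calculation)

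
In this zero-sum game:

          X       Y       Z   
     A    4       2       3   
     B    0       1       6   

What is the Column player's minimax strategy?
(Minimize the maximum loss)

Column should play Y, value = 2

Work:
Column player minimizes Row's maximum payoff:
Column X: max payoff to Row = 4
Column Y: max payoff to Row = 2
Column Z: max payoff to Row = 6
Minimum is 2, achieved by column Y.
Minimax strategy: Y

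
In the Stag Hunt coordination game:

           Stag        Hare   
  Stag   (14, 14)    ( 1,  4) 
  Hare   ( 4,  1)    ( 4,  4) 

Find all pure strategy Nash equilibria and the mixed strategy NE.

Pure NE: (Stag, Stag) and (Hare, Hare); Mixed NE: p = 0.2308, q = 0.2308

Work:
Check pure NE:
(Stag, Stag): (14, 14) - no unilateral deviation beneficial
(Hare, Hare): (4, 4) - no unilateral deviation beneficial
Mixed NE: P1 plays Stag with p = 0.2308, P2 plays Stag with q = 0.2308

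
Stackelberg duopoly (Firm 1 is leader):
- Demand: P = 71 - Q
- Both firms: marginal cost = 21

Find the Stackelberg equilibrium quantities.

q₁* (leader) = 25.0, q₂* (follower) = 12.5

Work:
Follower's reaction: q₂ = (a - c - q₁)/2
Leader substitutes: π₁ = q₁·(a - q₁ - (a-c-q₁)/2 - c)
FOC: q₁* = (71 - 21)/2 = 25.00
Then: q₂* = (71 - 21 - 25.0)/2 = 12.50
Leader has first-mover advantage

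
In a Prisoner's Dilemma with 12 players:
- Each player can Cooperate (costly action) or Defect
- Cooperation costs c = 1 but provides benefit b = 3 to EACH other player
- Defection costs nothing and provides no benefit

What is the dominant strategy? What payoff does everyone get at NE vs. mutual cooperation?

Dominant: Defect; NE payoff = 0; Coop payoff = 32

Work:
Defect dominates (saves cost c = 1, benefit to others is external)
NE: All defect → everyone gets 0
If all cooperate: each receives (11)×3 - 1 = 32
Social dilemma: 32 > 0 but NE gives 0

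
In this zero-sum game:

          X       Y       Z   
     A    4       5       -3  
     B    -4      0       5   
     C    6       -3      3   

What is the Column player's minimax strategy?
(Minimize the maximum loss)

Column should play Y or Z (all achieve the minimum), value = 5

Work:
Column player minimizes Row's maximum payoff:
Column X: max payoff to Row = 6
Column Y: max payoff to Row = 5
Column Z: max payoff to Row = 5
Minimum is 5, achieved by columns Y, Z (tied).
Each of Y or Z is a minimax strategy.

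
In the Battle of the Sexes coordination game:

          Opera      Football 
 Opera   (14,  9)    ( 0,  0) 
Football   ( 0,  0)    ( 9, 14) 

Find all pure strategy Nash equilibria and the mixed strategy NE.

Pure NE: (Opera, Opera) and (Football, Football); Mixed NE: p = 0.6087, q = 0.3913

Work:
Check pure NE:
(Opera, Opera): (14, 9) - no unilateral deviation beneficial
(Football, Football): (9, 14) - no unilateral deviation beneficial
Mixed NE: P1 plays Opera with p = 0.6087, P2 plays Opera with q = 0.3913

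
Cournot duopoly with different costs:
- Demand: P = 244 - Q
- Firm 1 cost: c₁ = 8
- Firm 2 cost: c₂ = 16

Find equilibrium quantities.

q₁* = 81.33, q₂* = 73.33

Work:
Reaction: q₁ = (244 - 8 - q₂)/2
Reaction: q₂ = (244 - 16 - q₁)/2
Solve simultaneously:
q₁* = (244 - 2×8 + 16)/3 = 81.33
q₂* = (244 - 2×16 + 8)/3 = 73.33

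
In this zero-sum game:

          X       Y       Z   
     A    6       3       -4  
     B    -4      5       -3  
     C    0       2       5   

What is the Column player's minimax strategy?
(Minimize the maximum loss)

Column should play Y or Z (all achieve the minimum), value = 5

Work:
Column player minimizes Row's maximum payoff:
Column X: max payoff to Row = 6
Column Y: max payoff to Row = 5
Column Z: max payoff to Row = 5
Minimum is 5, achieved by columns Y, Z (tied).
Each of Y or Z is a minimax strategy.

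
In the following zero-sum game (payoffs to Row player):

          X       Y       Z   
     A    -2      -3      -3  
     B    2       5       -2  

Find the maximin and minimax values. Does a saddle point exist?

Maximin = -2, Minimax = -2, Saddle: True

Work:
Row minimums: [-3, -2] → maximin = -2
Column maximums: [2, 5, -2] → minimax = -2
Saddle point exists! Game value = -2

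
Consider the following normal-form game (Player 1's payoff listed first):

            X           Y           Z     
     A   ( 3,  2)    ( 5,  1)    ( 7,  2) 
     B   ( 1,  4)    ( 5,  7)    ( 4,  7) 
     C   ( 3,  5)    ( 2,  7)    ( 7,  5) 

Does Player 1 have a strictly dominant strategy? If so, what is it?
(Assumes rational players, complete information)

No strictly dominant strategy exists for Player 1

Work:
A strategy strictly dominates another if it gives a strictly higher payoff against every opponent action. Compare each pair of P1's strategies column-by-column:
  A vs B: [3 vs 1, 5 vs 5, 7 vs 4] → A does not strictly dominate B (column Y: 5 ≤ 5)
  A vs C: [3 vs 3, 5 vs 2, 7 vs 7] → A does not strictly dominate C (column X: 3 ≤ 3)
  B vs A: [1 vs 3, 5 vs 5, 4 vs 7] → B does not strictly dominate A (column X: 1 ≤ 3)
  B vs C: [1 vs 3, 5 vs 2, 4 vs 7] → B does not strictly dominate C (column X: 1 ≤ 3)
  C vs A: [3 vs 3, 2 vs 5, 7 vs 7] → C does not strictly dominate A (column X: 3 ≤ 3)
  C vs B: [3 vs 1, 2 vs 5, 7 vs 4] → C does not strictly dominate B (column Y: 2 ≤ 5)
No single strategy strictly dominates all others → no strictly dominant strategy.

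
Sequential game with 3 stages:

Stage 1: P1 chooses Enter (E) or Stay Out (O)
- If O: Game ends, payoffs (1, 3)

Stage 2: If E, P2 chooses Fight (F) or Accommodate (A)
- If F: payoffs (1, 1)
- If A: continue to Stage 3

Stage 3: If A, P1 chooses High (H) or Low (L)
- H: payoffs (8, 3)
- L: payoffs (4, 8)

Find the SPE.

SPE: (E, A, H); Outcome (8, 3)

Work:
Stage 3: P1 chooses H (8 vs 4)
Stage 2: P2: F->1, A->3 (anticipating H). Choose A
Stage 1: P1: O->1, E->8 (anticipating A, H). Choose E
SPE path: E -> A -> H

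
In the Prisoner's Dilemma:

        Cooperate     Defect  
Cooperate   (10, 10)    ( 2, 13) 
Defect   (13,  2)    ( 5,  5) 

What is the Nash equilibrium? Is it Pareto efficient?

(Defect, Defect) is NE; not Pareto efficient

Work:
Defect dominates Cooperate for both players:
If P2 cooperates: Defect (13) > Cooperate (10)
If P2 defects: Defect (5) > Cooperate (2)
NE: (Defect, Defect) with payoff (5, 5)
But (Cooperate, Cooperate) = (10, 10) Pareto dominates (5, 5)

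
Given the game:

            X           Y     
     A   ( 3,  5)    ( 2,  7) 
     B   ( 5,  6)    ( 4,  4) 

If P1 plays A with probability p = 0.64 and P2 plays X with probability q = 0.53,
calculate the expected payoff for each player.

E[P1] = 3.25, E[P2] = 5.6232

Work:
E[P1] = p·q·π₁(A,X) + p·(1-q)·π₁(A,Y) + (1-p)·q·π₁(B,X) + (1-p)·(1-q)·π₁(B,Y)
= 0.64·0.53·3 + 0.64·0.47·2 + 0.36·0.53·5 + 0.36·0.47·4
= 3.25

E[P2] = 5.6232 (similar calculation)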